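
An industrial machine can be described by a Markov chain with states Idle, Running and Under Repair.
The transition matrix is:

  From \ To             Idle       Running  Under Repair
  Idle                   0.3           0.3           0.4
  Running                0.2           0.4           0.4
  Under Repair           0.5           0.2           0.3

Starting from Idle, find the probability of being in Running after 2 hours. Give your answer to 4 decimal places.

Sum over the intermediate state after 1 hour:
P = P(Idle→Idle)·P(Idle→Running) + P(Idle→Running)·P(Running→Running) + P(Idle→Under Repair)·P(Under Repair→Running)
  = 0.3×0.3 + 0.3×0.4 + 0.4×0.2
  = 0.0900 + 0.1200 + 0.0800 = 0.2900

0.2900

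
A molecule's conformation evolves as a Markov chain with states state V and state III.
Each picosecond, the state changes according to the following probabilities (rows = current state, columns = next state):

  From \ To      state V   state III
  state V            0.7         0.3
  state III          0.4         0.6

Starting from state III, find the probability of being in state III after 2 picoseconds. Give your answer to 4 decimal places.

Sum over the intermediate state after 1 picosecond:
P = P(state III→state V)·P(state V→state III) + P(state III→state III)·P(state III→state III)
  = 0.4×0.3 + 0.6×0.6
  = 0.1200 + 0.3600 = 0.4800

0.4800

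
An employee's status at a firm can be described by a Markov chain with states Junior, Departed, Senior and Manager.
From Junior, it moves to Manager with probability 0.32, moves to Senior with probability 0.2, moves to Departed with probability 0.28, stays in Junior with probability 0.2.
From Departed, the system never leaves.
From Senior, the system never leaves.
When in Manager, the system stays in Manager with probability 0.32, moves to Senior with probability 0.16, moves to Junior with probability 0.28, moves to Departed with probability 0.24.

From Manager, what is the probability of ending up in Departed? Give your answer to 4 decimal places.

Let h(s) be the probability of absorption at Departed starting from transient state s. Then h(Departed) = 1 and h(Senior) = 0. By first-step analysis:
h(Junior) = 0.2·h(Junior) + 0.28·1 + 0.2·0 + 0.32·h(Manager)
h(Manager) = 0.28·h(Junior) + 0.24·1 + 0.16·0 + 0.32·h(Manager)
Solving: h(Junior) = 0.5880, h(Manager) = 0.5951.
Starting from Manager, the probability is 0.5951.

0.5951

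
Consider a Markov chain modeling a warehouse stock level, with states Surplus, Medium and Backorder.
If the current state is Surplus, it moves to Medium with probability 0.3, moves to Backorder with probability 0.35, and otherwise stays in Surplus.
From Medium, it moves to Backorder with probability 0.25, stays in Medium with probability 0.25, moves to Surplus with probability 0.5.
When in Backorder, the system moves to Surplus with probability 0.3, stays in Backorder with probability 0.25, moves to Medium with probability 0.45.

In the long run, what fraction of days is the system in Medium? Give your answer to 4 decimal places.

0.3269

Let the stationary distribution be π with π = πP and π_1 + π_2 + π_3 = 1.
π_1 = 0.35·π_1 + 0.5·π_2 + 0.3·π_3
π_2 = 0.3·π_1 + 0.25·π_2 + 0.45·π_3
Solving with the normalization constraint gives π = (0.3846, 0.3269, 0.2885).
So the stationary probability of Medium is 0.3269.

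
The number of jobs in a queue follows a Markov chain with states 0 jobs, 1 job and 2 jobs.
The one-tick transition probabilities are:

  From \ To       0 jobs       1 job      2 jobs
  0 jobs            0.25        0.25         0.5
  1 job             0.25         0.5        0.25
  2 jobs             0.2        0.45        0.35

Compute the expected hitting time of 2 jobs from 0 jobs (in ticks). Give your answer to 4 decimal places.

Let t(s) be the expected number of ticks to first reach 2 jobs from state s, with t(2 jobs) = 0. Conditioning on the first tick:
t(0 jobs) = 1 + 0.25·t(0 jobs) + 0.25·t(1 job)
t(1 job) = 1 + 0.25·t(0 jobs) + 0.5·t(1 job)
Solving: t(0 jobs) = 2.4000, t(1 job) = 3.2000.
Expected ticks from 0 jobs to 2 jobs: 2.4000.

2.4000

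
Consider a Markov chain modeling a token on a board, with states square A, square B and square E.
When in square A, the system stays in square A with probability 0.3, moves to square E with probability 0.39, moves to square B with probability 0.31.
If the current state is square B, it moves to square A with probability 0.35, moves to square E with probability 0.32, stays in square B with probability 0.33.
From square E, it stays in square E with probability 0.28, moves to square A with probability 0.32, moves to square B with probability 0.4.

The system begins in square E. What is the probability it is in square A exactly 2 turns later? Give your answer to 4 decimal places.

0.3256

Sum over the intermediate state after 1 turn:
P = P(square E→square A)·P(square A→square A) + P(square E→square B)·P(square B→square A) + P(square E→square E)·P(square E→square A)
  = 0.32×0.3 + 0.4×0.35 + 0.28×0.32
  = 0.0960 + 0.1400 + 0.0896 = 0.3256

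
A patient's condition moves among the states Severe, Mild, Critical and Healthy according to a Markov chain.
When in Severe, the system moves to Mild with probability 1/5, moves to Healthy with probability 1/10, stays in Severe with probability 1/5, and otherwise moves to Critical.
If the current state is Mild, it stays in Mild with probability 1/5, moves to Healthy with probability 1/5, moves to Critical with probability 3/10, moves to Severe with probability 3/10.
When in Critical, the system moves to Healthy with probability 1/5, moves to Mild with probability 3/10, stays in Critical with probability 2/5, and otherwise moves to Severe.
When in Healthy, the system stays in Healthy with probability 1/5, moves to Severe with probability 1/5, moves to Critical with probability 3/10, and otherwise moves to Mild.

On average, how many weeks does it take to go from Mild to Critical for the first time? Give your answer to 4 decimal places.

2.8460

Let t(s) be the expected number of weeks to first reach Critical from state s, with t(Critical) = 0. Conditioning on the first week:
t(Severe) = 1 + 0.2·t(Severe) + 0.2·t(Mild) + 0.1·t(Healthy)
t(Mild) = 1 + 0.3·t(Severe) + 0.2·t(Mild) + 0.2·t(Healthy)
t(Healthy) = 1 + 0.2·t(Severe) + 0.3·t(Mild) + 0.2·t(Healthy)
Solving: t(Severe) = 2.3238, t(Mild) = 2.8460, t(Healthy) = 2.8982.
Expected weeks from Mild to Critical: 2.8460.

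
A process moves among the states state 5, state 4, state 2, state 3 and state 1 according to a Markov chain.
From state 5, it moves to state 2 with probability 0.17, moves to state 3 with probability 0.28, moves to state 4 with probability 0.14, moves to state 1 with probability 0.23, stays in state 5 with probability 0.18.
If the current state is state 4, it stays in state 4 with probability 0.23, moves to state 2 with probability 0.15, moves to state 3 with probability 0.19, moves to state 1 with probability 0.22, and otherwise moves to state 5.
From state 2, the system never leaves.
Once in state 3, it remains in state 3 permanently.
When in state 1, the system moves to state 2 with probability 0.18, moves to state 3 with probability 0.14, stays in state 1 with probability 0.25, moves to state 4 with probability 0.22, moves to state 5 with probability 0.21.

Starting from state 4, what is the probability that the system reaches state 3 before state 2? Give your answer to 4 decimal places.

0.5502

Let h(s) be the probability of absorption at state 3 starting from transient state s. Then h(state 3) = 1 and h(state 2) = 0. By first-step analysis:
h(state 5) = 0.18·h(state 5) + 0.14·h(state 4) + 0.17·0 + 0.28·1 + 0.23·h(state 1)
h(state 4) = 0.21·h(state 5) + 0.23·h(state 4) + 0.15·0 + 0.19·1 + 0.22·h(state 1)
h(state 1) = 0.21·h(state 5) + 0.22·h(state 4) + 0.18·0 + 0.14·1 + 0.25·h(state 1)
Solving: h(state 5) = 0.5785, h(state 4) = 0.5502, h(state 1) = 0.5100.
Starting from state 4, the probability is 0.5502.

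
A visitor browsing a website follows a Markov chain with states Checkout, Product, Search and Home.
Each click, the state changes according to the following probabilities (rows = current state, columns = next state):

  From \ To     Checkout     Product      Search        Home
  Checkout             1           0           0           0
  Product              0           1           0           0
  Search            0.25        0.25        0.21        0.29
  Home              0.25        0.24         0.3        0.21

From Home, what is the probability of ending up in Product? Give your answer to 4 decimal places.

Let h(s) be the probability of absorption at Product starting from transient state s. Then h(Product) = 1 and h(Checkout) = 0. By first-step analysis:
h(Search) = 0.25·0 + 0.25·1 + 0.21·h(Search) + 0.29·h(Home)
h(Home) = 0.25·0 + 0.24·1 + 0.3·h(Search) + 0.21·h(Home)
Solving: h(Search) = 0.4973, h(Home) = 0.4926.
Starting from Home, the probability is 0.4926.

0.4926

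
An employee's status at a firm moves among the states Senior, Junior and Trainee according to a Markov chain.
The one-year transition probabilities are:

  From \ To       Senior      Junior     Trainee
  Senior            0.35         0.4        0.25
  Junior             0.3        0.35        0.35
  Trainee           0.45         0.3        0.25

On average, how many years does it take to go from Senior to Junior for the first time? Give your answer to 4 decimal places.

2.6667

Let t(s) be the expected number of years to first reach Junior from state s, with t(Junior) = 0. Conditioning on the first year:
t(Senior) = 1 + 0.35·t(Senior) + 0.25·t(Trainee)
t(Trainee) = 1 + 0.45·t(Senior) + 0.25·t(Trainee)
Solving: t(Senior) = 2.6667, t(Trainee) = 2.9333.
Expected years from Senior to Junior: 2.6667.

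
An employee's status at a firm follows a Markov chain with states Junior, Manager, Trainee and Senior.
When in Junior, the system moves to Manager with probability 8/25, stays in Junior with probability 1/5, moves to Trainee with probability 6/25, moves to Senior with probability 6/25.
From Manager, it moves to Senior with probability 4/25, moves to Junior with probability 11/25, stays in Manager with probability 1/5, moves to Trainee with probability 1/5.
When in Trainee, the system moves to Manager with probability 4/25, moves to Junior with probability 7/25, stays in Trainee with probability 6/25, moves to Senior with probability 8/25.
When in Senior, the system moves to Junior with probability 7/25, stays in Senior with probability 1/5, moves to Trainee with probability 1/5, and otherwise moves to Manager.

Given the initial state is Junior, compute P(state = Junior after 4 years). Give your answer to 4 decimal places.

Propagate the distribution vector 4 years from Junior.
After 0 years: (1.0000, 0.0000, 0.0000, 0.0000)
After 1 year: (0.2000, 0.3200, 0.2400, 0.2400)
After 2 years: (0.3152, 0.2432, 0.2176, 0.2240)
After 3 years: (0.2937, 0.2560, 0.2213, 0.2290)
After 4 years: (0.2975, 0.2539, 0.2206, 0.2281)
P(in Junior after 4 years) = 0.2975

0.2975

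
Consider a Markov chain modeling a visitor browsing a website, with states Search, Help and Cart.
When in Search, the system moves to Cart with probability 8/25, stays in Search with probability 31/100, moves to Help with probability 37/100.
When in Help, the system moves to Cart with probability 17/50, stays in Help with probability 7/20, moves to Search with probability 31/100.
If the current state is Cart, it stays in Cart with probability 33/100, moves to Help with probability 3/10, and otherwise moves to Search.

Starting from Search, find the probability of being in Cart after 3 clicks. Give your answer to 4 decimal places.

Propagate the distribution vector 3 clicks from Search.
After 0 clicks: (1.0000, 0.0000, 0.0000)
After 1 click: (0.3100, 0.3700, 0.3200)
After 2 clicks: (0.3292, 0.3402, 0.3306)
After 3 clicks: (0.3298, 0.3401, 0.3301)
P(in Cart after 3 clicks) = 0.3301

0.3301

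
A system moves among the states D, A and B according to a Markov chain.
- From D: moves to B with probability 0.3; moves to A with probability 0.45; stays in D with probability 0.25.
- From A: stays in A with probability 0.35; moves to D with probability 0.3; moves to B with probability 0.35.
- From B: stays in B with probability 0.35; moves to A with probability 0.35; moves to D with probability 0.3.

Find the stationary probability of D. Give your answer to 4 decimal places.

Let the stationary distribution be π with π = πP and π_1 + π_2 + π_3 = 1.
π_1 = 0.25·π_1 + 0.3·π_2 + 0.3·π_3
π_2 = 0.45·π_1 + 0.35·π_2 + 0.35·π_3
Solving with the normalization constraint gives π = (0.2857, 0.3786, 0.3357).
So the stationary probability of D is 0.2857.

0.2857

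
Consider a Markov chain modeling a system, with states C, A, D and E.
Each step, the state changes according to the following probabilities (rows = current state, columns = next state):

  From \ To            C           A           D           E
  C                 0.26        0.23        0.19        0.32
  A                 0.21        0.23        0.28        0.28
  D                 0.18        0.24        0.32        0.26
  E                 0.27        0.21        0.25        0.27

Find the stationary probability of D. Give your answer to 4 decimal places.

Let the stationary distribution be π with π = πP and π_1 + π_2 + π_3 + π_4 = 1.
π_1 = 0.26·π_1 + 0.21·π_2 + 0.18·π_3 + 0.27·π_4
π_2 = 0.23·π_1 + 0.23·π_2 + 0.24·π_3 + 0.21·π_4
π_3 = 0.19·π_1 + 0.28·π_2 + 0.32·π_3 + 0.25·π_4
Solving with the normalization constraint gives π = (0.2306, 0.2270, 0.2613, 0.2812).
So the stationary probability of D is 0.2613.

0.2613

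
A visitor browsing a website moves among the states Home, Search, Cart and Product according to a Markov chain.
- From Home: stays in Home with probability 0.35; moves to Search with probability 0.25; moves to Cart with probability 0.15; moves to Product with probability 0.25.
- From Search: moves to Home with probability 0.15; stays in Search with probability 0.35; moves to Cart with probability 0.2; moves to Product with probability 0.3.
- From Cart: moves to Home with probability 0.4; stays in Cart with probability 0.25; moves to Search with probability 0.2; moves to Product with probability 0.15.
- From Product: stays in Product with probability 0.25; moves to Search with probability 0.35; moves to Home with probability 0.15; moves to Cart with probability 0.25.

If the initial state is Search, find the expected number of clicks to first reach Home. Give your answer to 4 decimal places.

4.8551

Let t(s) be the expected number of clicks to first reach Home from state s, with t(Home) = 0. Conditioning on the first click:
t(Search) = 1 + 0.35·t(Search) + 0.2·t(Cart) + 0.3·t(Product)
t(Cart) = 1 + 0.2·t(Search) + 0.25·t(Cart) + 0.15·t(Product)
t(Product) = 1 + 0.35·t(Search) + 0.25·t(Cart) + 0.25·t(Product)
Solving: t(Search) = 4.8551, t(Cart) = 3.5870, t(Product) = 4.7947.
Expected clicks from Search to Home: 4.8551.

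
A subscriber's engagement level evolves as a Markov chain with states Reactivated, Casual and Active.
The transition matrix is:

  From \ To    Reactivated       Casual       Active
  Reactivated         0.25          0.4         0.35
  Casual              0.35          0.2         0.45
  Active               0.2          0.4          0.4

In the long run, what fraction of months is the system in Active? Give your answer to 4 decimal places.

Let the stationary distribution be π with π = πP and π_1 + π_2 + π_3 = 1.
π_1 = 0.25·π_1 + 0.35·π_2 + 0.2·π_3
π_2 = 0.4·π_1 + 0.2·π_2 + 0.4·π_3
Solving with the normalization constraint gives π = (0.2632, 0.3333, 0.4035).
So the stationary probability of Active is 0.4035.

0.4035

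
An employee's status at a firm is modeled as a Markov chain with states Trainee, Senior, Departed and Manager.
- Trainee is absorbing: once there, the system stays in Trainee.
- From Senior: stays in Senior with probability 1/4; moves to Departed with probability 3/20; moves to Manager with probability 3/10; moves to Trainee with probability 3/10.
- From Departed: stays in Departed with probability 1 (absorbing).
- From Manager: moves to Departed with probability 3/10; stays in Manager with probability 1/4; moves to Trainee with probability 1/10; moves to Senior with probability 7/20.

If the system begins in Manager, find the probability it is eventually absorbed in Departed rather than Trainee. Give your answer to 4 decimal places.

0.6066

Let h(s) be the probability of absorption at Departed starting from transient state s. Then h(Departed) = 1 and h(Trainee) = 0. By first-step analysis:
h(Senior) = 0.3·0 + 0.25·h(Senior) + 0.15·1 + 0.3·h(Manager)
h(Manager) = 0.1·0 + 0.35·h(Senior) + 0.3·1 + 0.25·h(Manager)
Solving: h(Senior) = 0.4426, h(Manager) = 0.6066.
Starting from Manager, the probability is 0.6066.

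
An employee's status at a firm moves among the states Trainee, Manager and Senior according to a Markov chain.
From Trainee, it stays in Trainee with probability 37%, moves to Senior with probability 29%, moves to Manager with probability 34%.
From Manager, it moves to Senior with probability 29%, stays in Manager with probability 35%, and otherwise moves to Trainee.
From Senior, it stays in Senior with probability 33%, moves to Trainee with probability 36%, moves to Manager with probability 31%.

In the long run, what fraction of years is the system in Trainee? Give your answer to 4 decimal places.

0.3636

Let the stationary distribution be π with π = πP and π_1 + π_2 + π_3 = 1.
π_1 = 0.37·π_1 + 0.36·π_2 + 0.36·π_3
π_2 = 0.34·π_1 + 0.35·π_2 + 0.31·π_3
Solving with the normalization constraint gives π = (0.3636, 0.3343, 0.3021).
So the stationary probability of Trainee is 0.3636.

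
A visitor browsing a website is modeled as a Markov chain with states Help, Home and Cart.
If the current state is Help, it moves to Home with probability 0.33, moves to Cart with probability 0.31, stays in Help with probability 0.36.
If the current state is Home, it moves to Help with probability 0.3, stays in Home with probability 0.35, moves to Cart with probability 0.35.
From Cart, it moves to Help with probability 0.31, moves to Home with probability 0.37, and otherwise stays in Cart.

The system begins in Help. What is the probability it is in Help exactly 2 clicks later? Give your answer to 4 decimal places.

0.3247

Sum over the intermediate state after 1 click:
P = P(Help→Help)·P(Help→Help) + P(Help→Home)·P(Home→Help) + P(Help→Cart)·P(Cart→Help)
  = 0.36×0.36 + 0.33×0.3 + 0.31×0.31
  = 0.1296 + 0.0990 + 0.0961 = 0.3247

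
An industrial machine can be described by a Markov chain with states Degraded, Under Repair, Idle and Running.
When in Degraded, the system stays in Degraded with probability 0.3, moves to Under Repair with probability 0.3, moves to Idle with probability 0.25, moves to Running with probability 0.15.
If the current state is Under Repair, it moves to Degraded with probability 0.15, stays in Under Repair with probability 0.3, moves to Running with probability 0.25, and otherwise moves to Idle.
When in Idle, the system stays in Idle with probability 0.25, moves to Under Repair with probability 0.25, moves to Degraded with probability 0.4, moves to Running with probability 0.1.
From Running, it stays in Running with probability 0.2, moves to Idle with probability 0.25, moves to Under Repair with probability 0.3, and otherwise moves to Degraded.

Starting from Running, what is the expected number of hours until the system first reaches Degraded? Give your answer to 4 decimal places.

3.8318

Let t(s) be the expected number of hours to first reach Degraded from state s, with t(Degraded) = 0. Conditioning on the first hour:
t(Under Repair) = 1 + 0.3·t(Under Repair) + 0.3·t(Idle) + 0.25·t(Running)
t(Idle) = 1 + 0.25·t(Under Repair) + 0.25·t(Idle) + 0.1·t(Running)
t(Running) = 1 + 0.3·t(Under Repair) + 0.25·t(Idle) + 0.2·t(Running)
Solving: t(Under Repair) = 4.1854, t(Idle) = 3.2394, t(Running) = 3.8318.
Expected hours from Running to Degraded: 3.8318.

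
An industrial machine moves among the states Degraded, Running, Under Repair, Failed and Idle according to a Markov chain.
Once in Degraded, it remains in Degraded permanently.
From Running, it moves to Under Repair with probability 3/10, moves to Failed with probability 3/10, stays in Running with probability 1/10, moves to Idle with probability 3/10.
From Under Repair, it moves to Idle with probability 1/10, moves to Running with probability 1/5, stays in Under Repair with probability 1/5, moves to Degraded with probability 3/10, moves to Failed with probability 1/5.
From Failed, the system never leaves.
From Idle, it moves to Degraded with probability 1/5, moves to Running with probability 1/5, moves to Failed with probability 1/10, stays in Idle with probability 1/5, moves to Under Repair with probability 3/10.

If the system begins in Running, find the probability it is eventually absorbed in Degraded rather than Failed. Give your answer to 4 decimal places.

0.3566

Let h(s) be the probability of absorption at Degraded starting from transient state s. Then h(Degraded) = 1 and h(Failed) = 0. By first-step analysis:
h(Running) = 0.1·h(Running) + 0.3·h(Under Repair) + 0.3·0 + 0.3·h(Idle)
h(Under Repair) = 0.3·1 + 0.2·h(Running) + 0.2·h(Under Repair) + 0.2·0 + 0.1·h(Idle)
h(Idle) = 0.2·1 + 0.2·h(Running) + 0.3·h(Under Repair) + 0.1·0 + 0.2·h(Idle)
Solving: h(Running) = 0.3566, h(Under Repair) = 0.5315, h(Idle) = 0.5385.
Starting from Running, the probability is 0.3566.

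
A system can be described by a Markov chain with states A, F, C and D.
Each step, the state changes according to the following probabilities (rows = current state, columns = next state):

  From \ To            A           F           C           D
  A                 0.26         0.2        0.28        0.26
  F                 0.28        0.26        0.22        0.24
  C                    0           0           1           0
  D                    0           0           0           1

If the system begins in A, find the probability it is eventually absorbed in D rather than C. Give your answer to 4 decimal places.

Let h(s) be the probability of absorption at D starting from transient state s. Then h(D) = 1 and h(C) = 0. By first-step analysis:
h(A) = 0.26·h(A) + 0.2·h(F) + 0.28·0 + 0.26·1
h(F) = 0.28·h(A) + 0.26·h(F) + 0.22·0 + 0.24·1
Solving: h(A) = 0.4890, h(F) = 0.5094.
Starting from A, the probability is 0.4890.

0.4890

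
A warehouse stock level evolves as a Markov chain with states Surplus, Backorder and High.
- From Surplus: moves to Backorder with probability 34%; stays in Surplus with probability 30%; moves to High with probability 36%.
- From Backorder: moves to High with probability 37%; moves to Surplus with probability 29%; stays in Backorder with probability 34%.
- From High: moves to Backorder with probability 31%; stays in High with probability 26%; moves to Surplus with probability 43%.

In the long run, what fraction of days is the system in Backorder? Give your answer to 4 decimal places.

0.3301

Let the stationary distribution be π with π = πP and π_1 + π_2 + π_3 = 1.
π_1 = 0.3·π_1 + 0.29·π_2 + 0.43·π_3
π_2 = 0.34·π_1 + 0.34·π_2 + 0.31·π_3
Solving with the normalization constraint gives π = (0.3396, 0.3301, 0.3303).
So the stationary probability of Backorder is 0.3301.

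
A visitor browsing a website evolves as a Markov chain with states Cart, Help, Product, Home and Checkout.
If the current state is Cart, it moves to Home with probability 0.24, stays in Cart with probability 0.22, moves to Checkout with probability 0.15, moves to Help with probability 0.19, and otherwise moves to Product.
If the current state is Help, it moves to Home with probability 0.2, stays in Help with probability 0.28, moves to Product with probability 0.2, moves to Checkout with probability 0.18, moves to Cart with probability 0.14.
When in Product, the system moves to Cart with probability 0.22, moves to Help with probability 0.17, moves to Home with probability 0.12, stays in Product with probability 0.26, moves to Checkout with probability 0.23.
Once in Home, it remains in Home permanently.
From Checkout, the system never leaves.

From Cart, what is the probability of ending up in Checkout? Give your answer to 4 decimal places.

Let h(s) be the probability of absorption at Checkout starting from transient state s. Then h(Checkout) = 1 and h(Home) = 0. By first-step analysis:
h(Cart) = 0.22·h(Cart) + 0.19·h(Help) + 0.2·h(Product) + 0.24·0 + 0.15·1
h(Help) = 0.14·h(Cart) + 0.28·h(Help) + 0.2·h(Product) + 0.2·0 + 0.18·1
h(Product) = 0.22·h(Cart) + 0.17·h(Help) + 0.26·h(Product) + 0.12·0 + 0.23·1
Solving: h(Cart) = 0.4563, h(Help) = 0.4943, h(Product) = 0.5600.
Starting from Cart, the probability is 0.4563.

0.4563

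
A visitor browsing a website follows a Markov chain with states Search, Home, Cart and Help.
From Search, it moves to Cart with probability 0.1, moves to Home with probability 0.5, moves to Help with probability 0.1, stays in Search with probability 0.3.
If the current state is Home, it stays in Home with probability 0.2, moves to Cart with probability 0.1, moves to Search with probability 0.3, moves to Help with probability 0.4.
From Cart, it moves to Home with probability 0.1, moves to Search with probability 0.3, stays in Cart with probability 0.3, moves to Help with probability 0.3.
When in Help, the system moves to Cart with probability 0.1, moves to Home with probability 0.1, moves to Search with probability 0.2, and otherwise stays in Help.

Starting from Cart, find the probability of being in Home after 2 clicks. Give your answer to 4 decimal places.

Propagate the distribution vector 2 clicks from Cart.
After 0 clicks: (0.0000, 0.0000, 1.0000, 0.0000)
After 1 click: (0.3000, 0.1000, 0.3000, 0.3000)
After 2 clicks: (0.2700, 0.2300, 0.1600, 0.3400)
P(in Home after 2 clicks) = 0.2300

0.2300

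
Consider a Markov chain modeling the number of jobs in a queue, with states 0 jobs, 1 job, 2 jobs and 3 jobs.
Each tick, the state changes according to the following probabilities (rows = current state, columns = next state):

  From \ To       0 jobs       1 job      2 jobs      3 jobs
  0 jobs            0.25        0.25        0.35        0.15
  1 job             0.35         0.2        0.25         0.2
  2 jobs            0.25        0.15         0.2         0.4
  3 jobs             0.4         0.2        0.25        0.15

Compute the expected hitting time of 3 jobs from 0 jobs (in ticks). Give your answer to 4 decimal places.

Let t(s) be the expected number of ticks to first reach 3 jobs from state s, with t(3 jobs) = 0. Conditioning on the first tick:
t(0 jobs) = 1 + 0.25·t(0 jobs) + 0.25·t(1 job) + 0.35·t(2 jobs)
t(1 job) = 1 + 0.35·t(0 jobs) + 0.2·t(1 job) + 0.25·t(2 jobs)
t(2 jobs) = 1 + 0.25·t(0 jobs) + 0.15·t(1 job) + 0.2·t(2 jobs)
Solving: t(0 jobs) = 4.3095, t(1 job) = 4.1925, t(2 jobs) = 3.3828.
Expected ticks from 0 jobs to 3 jobs: 4.3095.

4.3095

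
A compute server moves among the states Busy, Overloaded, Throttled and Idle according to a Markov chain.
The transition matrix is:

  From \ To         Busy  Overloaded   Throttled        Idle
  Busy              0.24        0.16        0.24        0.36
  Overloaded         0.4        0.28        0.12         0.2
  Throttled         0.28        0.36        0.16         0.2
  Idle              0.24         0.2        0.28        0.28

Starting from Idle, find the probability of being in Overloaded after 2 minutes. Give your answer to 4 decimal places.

Propagate the distribution vector 2 minutes from Idle.
After 0 minutes: (0.0000, 0.0000, 0.0000, 1.0000)
After 1 minute: (0.2400, 0.2000, 0.2800, 0.2800)
After 2 minutes: (0.2832, 0.2512, 0.2048, 0.2608)
P(in Overloaded after 2 minutes) = 0.2512

0.2512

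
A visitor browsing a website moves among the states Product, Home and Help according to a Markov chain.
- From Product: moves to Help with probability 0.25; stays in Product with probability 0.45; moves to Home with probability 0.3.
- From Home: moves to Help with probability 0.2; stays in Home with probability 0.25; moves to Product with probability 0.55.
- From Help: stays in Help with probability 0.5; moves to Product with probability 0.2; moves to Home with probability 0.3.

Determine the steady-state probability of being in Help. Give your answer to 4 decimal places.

Let the stationary distribution be π with π = πP and π_1 + π_2 + π_3 = 1.
π_1 = 0.45·π_1 + 0.55·π_2 + 0.2·π_3
π_2 = 0.3·π_1 + 0.25·π_2 + 0.3·π_3
Solving with the normalization constraint gives π = (0.4000, 0.2857, 0.3143).
So the stationary probability of Help is 0.3143.

0.3143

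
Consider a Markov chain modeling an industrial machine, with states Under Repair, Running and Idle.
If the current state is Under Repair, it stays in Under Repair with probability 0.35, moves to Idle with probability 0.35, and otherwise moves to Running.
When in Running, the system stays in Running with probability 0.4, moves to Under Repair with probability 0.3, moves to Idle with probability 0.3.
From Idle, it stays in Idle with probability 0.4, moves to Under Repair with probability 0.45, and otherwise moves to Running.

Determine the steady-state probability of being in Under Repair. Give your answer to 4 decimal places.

Let the stationary distribution be π with π = πP and π_1 + π_2 + π_3 = 1.
π_1 = 0.35·π_1 + 0.3·π_2 + 0.45·π_3
π_2 = 0.3·π_1 + 0.4·π_2 + 0.15·π_3
Solving with the normalization constraint gives π = (0.3717, 0.2743, 0.3540).
So the stationary probability of Under Repair is 0.3717.

0.3717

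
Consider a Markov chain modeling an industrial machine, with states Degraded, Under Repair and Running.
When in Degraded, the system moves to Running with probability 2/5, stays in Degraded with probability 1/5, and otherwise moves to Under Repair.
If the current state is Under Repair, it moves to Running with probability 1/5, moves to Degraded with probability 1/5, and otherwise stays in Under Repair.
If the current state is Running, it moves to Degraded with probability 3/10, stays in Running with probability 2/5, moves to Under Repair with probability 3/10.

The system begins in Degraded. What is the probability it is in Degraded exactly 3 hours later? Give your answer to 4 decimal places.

Propagate the distribution vector 3 hours from Degraded.
After 0 hours: (1.0000, 0.0000, 0.0000)
After 1 hour: (0.2000, 0.4000, 0.4000)
After 2 hours: (0.2400, 0.4400, 0.3200)
After 3 hours: (0.2320, 0.4560, 0.3120)
P(in Degraded after 3 hours) = 0.2320

0.2320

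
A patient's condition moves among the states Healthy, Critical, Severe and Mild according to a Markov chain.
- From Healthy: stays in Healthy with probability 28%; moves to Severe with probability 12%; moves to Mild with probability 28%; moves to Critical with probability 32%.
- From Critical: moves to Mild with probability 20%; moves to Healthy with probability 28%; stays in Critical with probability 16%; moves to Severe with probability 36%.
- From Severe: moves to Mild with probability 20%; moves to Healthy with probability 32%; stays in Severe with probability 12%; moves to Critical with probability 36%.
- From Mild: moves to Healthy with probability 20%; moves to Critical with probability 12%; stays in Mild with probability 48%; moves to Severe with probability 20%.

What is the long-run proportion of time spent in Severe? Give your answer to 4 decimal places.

Let the stationary distribution be π with π = πP and π_1 + π_2 + π_3 + π_4 = 1.
π_1 = 0.28·π_1 + 0.28·π_2 + 0.32·π_3 + 0.2·π_4
π_2 = 0.32·π_1 + 0.16·π_2 + 0.36·π_3 + 0.12·π_4
π_3 = 0.12·π_1 + 0.36·π_2 + 0.12·π_3 + 0.2·π_4
Solving with the normalization constraint gives π = (0.2634, 0.2298, 0.1997, 0.3070).
So the stationary probability of Severe is 0.1997.

0.1997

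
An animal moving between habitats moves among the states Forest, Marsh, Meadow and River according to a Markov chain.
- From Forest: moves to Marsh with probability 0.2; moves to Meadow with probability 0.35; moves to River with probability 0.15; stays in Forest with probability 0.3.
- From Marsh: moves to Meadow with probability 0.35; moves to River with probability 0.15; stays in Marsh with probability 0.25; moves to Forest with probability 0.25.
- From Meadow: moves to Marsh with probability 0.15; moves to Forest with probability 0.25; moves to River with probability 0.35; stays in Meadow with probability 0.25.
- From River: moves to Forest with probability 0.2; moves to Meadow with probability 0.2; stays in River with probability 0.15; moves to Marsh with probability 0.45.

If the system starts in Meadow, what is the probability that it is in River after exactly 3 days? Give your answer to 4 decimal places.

Propagate the distribution vector 3 days from Meadow.
After 0 days: (0.0000, 0.0000, 1.0000, 0.0000)
After 1 day: (0.2500, 0.1500, 0.2500, 0.3500)
After 2 days: (0.2450, 0.2825, 0.2725, 0.2000)
After 3 days: (0.2523, 0.2505, 0.2928, 0.2045)
P(in River after 3 days) = 0.2045

0.2045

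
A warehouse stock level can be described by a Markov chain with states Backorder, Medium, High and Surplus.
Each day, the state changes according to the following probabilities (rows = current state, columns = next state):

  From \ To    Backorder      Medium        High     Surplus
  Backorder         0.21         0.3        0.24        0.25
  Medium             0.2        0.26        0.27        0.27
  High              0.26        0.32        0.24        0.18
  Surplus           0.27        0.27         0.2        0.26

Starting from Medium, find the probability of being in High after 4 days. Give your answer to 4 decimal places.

0.2389

Propagate the distribution vector 4 days from Medium.
After 0 days: (0.0000, 1.0000, 0.0000, 0.0000)
After 1 day: (0.2000, 0.2600, 0.2700, 0.2700)
After 2 days: (0.2371, 0.2869, 0.2370, 0.2390)
After 3 days: (0.2333, 0.2861, 0.2390, 0.2415)
After 4 days: (0.2336, 0.2861, 0.2389, 0.2414)
P(in High after 4 days) = 0.2389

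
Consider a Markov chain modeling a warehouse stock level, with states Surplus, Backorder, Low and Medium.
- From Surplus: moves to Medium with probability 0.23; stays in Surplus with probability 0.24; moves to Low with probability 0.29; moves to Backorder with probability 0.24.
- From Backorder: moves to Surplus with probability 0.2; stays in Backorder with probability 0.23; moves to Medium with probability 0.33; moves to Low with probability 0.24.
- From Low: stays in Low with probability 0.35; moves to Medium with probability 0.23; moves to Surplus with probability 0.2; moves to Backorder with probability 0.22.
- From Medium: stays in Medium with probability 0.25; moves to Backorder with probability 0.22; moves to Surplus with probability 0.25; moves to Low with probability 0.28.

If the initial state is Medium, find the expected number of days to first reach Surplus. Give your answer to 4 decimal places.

4.4581

Let t(s) be the expected number of days to first reach Surplus from state s, with t(Surplus) = 0. Conditioning on the first day:
t(Backorder) = 1 + 0.23·t(Backorder) + 0.24·t(Low) + 0.33·t(Medium)
t(Low) = 1 + 0.22·t(Backorder) + 0.35·t(Low) + 0.23·t(Medium)
t(Medium) = 1 + 0.22·t(Backorder) + 0.28·t(Low) + 0.25·t(Medium)
Solving: t(Backorder) = 4.6735, t(Low) = 4.6977, t(Medium) = 4.4581.
Expected days from Medium to Surplus: 4.4581.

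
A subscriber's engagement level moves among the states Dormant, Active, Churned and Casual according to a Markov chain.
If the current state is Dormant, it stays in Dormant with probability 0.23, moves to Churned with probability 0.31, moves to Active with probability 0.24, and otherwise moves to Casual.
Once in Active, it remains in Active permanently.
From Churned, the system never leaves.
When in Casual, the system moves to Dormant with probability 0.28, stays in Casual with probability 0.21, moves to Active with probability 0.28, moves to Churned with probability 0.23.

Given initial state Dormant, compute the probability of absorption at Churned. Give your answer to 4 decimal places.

Let h(s) be the probability of absorption at Churned starting from transient state s. Then h(Churned) = 1 and h(Active) = 0. By first-step analysis:
h(Dormant) = 0.23·h(Dormant) + 0.24·0 + 0.31·1 + 0.22·h(Casual)
h(Casual) = 0.28·h(Dormant) + 0.28·0 + 0.23·1 + 0.21·h(Casual)
Solving: h(Dormant) = 0.5405, h(Casual) = 0.4827.
Starting from Dormant, the probability is 0.5405.

0.5405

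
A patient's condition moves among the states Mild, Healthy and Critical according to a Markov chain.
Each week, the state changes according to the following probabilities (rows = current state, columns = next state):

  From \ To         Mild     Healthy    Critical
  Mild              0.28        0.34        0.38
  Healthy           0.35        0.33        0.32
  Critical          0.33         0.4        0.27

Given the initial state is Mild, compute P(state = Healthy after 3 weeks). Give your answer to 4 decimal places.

Propagate the distribution vector 3 weeks from Mild.
After 0 weeks: (1.0000, 0.0000, 0.0000)
After 1 week: (0.2800, 0.3400, 0.3800)
After 2 weeks: (0.3228, 0.3594, 0.3178)
After 3 weeks: (0.3210, 0.3555, 0.3235)
P(in Healthy after 3 weeks) = 0.3555

0.3555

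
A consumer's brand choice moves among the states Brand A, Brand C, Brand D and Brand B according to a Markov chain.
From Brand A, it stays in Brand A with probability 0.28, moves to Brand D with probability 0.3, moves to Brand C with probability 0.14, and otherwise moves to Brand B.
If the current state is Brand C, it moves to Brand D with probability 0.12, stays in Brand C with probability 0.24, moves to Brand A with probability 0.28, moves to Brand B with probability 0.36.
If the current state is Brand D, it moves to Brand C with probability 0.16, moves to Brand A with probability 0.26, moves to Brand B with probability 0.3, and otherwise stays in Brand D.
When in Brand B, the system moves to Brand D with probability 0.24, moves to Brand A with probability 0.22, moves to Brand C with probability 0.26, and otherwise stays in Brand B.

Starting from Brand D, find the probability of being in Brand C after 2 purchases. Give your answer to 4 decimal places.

Propagate the distribution vector 2 purchases from Brand D.
After 0 purchases: (0.0000, 0.0000, 1.0000, 0.0000)
After 1 purchase: (0.2600, 0.1600, 0.2800, 0.3000)
After 2 purchases: (0.2564, 0.1976, 0.2476, 0.2984)
P(in Brand C after 2 purchases) = 0.1976

0.1976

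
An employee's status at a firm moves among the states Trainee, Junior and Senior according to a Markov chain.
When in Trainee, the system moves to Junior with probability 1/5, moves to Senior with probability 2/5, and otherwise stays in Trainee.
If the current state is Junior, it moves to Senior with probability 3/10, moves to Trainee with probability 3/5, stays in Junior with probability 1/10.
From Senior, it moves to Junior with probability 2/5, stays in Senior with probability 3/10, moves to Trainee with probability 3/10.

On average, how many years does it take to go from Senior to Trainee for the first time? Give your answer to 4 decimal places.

Let t(s) be the expected number of years to first reach Trainee from state s, with t(Trainee) = 0. Conditioning on the first year:
t(Junior) = 1 + 0.1·t(Junior) + 0.3·t(Senior)
t(Senior) = 1 + 0.4·t(Junior) + 0.3·t(Senior)
Solving: t(Junior) = 1.9608, t(Senior) = 2.5490.
Expected years from Senior to Trainee: 2.5490.

2.5490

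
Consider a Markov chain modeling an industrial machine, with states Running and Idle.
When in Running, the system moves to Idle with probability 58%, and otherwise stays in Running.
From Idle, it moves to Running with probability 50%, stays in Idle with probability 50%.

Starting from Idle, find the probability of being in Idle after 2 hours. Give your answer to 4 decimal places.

0.5400

Sum over the intermediate state after 1 hour:
P = P(Idle→Running)·P(Running→Idle) + P(Idle→Idle)·P(Idle→Idle)
  = 0.5×0.58 + 0.5×0.5
  = 0.2900 + 0.2500 = 0.5400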